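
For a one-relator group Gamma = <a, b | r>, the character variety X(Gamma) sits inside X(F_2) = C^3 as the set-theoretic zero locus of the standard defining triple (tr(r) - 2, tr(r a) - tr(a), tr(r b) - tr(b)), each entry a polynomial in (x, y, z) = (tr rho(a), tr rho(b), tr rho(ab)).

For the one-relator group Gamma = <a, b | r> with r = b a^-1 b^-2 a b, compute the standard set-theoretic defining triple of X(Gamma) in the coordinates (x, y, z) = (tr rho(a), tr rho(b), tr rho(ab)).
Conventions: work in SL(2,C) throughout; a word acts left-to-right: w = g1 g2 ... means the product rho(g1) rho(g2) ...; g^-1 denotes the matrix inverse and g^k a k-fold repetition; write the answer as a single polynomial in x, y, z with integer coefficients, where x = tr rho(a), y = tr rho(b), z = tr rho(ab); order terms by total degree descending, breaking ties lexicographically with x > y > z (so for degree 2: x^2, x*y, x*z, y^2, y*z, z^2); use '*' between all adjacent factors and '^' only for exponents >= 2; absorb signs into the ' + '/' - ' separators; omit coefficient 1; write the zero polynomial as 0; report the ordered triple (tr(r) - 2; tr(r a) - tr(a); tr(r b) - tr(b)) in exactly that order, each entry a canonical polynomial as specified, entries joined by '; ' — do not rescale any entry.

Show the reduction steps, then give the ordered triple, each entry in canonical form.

-x*y^3*z + x^2*y^2 + y^4 + y^2*z^2 - 4*y^2; -x*y^2*z^2 + x^2*y*z + y^3*z + y*z^3 - 4*y*z; -x*y^4*z + x^2*y^3 + y^5 + y^3*z^2 + x*y^2*z - x^2*y - 5*y^3 - y*z^2 + 4*y

tr(a^2 b) = tr(a) tr(b a) - tr(b)   [square of a] = x*z - y
tr(a^2) = tr(a) tr(a) - tr(1)   [square of a] = x^2 - 2
tr(a b^2 a) = tr(b) tr(a^2 b) - tr(a^2)   [square of b] = x*y*z - x^2 - y^2 + 2
tr(a b a b) = tr(b a) tr(b a) - tr(1)   [split at a repeated b] = z^2 - 2
tr(a b^2 a b) = tr(b) tr(a b a b) - tr(a b a)   [square of b] = y*z^2 - x*z - y
tr(b^-1 a b^2 a) = tr(a b^2 a) tr(b) - tr(a b^2 a b)   [inverse elimination on b] = x*y^2*z - x^2*y - y^3 - y*z^2 + x*z + 3*y
tr(b^-2 a b^2 a) = tr(b^-1 a b^2 a) tr(b) - tr(b^-1 a b^2 a b)   [inverse elimination on b] = x*y^3*z - x^2*y^2 - y^4 - y^2*z^2 + x^2 + 4*y^2 - 2
tr(b a^-1 b^-2 a b) = tr(b^-2 a b^2) tr(a) - tr(b^-2 a b^2 a)   [inverse elimination on a] = -x*y^3*z + x^2*y^2 + y^4 + y^2*z^2 - 4*y^2 + 2
tr(b^-1 a b a) = tr(a b a) tr(b) - tr(a b a b) = x*y*z - y^2 - z^2 + 2
tr(b a b) = tr(b) tr(a b) - tr(a) = y*z - x
tr(a b a b a) = tr(a) tr(b a b a) - tr(b a b) = x*z^2 - y*z - x
tr(a b a b a b) = tr(a b a b) tr(a b) - tr(b a) = z^3 - 3*z
tr(b^-1 a b a b a) = tr(a b a b a) tr(b) - tr(a b a b a b) = x*y*z^2 - y^2*z - z^3 - x*y + 3*z
tr(b^-2 a b a b a) = tr(b^-1 a b a b a) tr(b) - tr(b^-1 a b a b a b) = x*y^2*z^2 - y^3*z - y*z^3 - x*y^2 - x*z^2 + 4*y*z + x
tr(b a^-1 b^-2 a b a) = tr(b^-2 a b a b) tr(a) - tr(b^-2 a b a b a) = -x*y^2*z^2 + x^2*y*z + y^3*z + y*z^3 - 4*y*z + x
tr(b^2) = tr(b) tr(b) - tr(1) = y^2 - 2
tr(b^3) = tr(b) tr(b^2) - tr(b) = y^3 - 3*y
tr(b a b^2) = tr(b) tr(b a b) - tr(b a) = y^2*z - x*y - z
tr(b a b^3) = tr(b) tr(b a b^2) - tr(b a b) = y^3*z - x*y^2 - 2*y*z + x
tr(b a b^3 a) = tr(b) tr(b a b a b) - tr(b a b a) = y^2*z^2 - x*y*z - y^2 - z^2 + 2
tr(a b^3 a^-1 b) = tr(b a b^3) tr(a) - tr(b a b^3 a) = x*y^3*z - x^2*y^2 - y^2*z^2 - x*y*z + x^2 + y^2 + z^2 - 2
tr(b^-1 a b^3 a^-1) = tr(a b^3 a^-1) tr(b) - tr(a b^3 a^-1 b) = -x*y^3*z + x^2*y^2 + y^4 + y^2*z^2 + x*y*z - x^2 - 4*y^2 - z^2 + 2
tr(b a^-1 b^-2 a b^2) = tr(b^-1 a b^3 a^-1) tr(b) - tr(b^-1 a b^3 a^-1 b) = -x*y^4*z + x^2*y^3 + y^5 + y^3*z^2 + x*y^2*z - x^2*y - 5*y^3 - y*z^2 + 5*y
assemble the triple (tr(r) - 2; tr(r a) - x; tr(r b) - y)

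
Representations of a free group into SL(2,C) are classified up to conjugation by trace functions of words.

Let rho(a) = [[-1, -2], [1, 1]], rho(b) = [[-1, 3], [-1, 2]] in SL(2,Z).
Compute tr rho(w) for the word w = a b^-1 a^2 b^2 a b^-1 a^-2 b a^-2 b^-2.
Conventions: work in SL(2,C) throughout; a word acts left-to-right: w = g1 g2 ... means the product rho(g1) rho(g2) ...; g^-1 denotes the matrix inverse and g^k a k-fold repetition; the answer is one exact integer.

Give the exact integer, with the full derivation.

rho(a) = [[-1, -2], [1, 1]]
... * rho(b^-1) = [[2, -3], [1, -1]]  ->  [[-4, 5], [3, -4]]
... * rho(a) = [[-1, -2], [1, 1]]  ->  [[9, 13], [-7, -10]]
... * rho(a) = [[-1, -2], [1, 1]]  ->  [[4, -5], [-3, 4]]
... * rho(b) = [[-1, 3], [-1, 2]]  ->  [[1, 2], [-1, -1]]
... * rho(b) = [[-1, 3], [-1, 2]]  ->  [[-3, 7], [2, -5]]
... * rho(a) = [[-1, -2], [1, 1]]  ->  [[10, 13], [-7, -9]]
... * rho(b^-1) = [[2, -3], [1, -1]]  ->  [[33, -43], [-23, 30]]
... * rho(a^-1) = [[1, 2], [-1, -1]]  ->  [[76, 109], [-53, -76]]
... * rho(a^-1) = [[1, 2], [-1, -1]]  ->  [[-33, 43], [23, -30]]
... * rho(b) = [[-1, 3], [-1, 2]]  ->  [[-10, -13], [7, 9]]
... * rho(a^-1) = [[1, 2], [-1, -1]]  ->  [[3, -7], [-2, 5]]
... * rho(a^-1) = [[1, 2], [-1, -1]]  ->  [[10, 13], [-7, -9]]
... * rho(b^-1) = [[2, -3], [1, -1]]  ->  [[33, -43], [-23, 30]]
... * rho(b^-1) = [[2, -3], [1, -1]]  ->  [[23, -56], [-16, 39]]
tr = 23 + 39 = 62

62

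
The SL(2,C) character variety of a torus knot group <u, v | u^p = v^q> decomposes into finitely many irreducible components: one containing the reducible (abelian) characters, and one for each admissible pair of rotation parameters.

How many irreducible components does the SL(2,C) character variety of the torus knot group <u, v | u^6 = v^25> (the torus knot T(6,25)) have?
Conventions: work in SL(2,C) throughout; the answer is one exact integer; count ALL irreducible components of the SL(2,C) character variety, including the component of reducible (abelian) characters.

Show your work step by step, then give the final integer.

Gamma = < u, v | u^6 = v^25 > (torus knot T(6,25)); the central element u^6 = v^25 acts as +I or -I in any irreducible SL(2,C) representation.
On an irreducible component, tr(u) is locked at 2*cos(pi*alpha/6) for some alpha in 1..5, and tr(v) at 2*cos(pi*beta/25) for some beta in 1..24.
u^6 = (-1)^alpha I and v^25 = (-1)^beta I must agree, so alpha and beta have equal parity.
Counting: 3 odd alphas x 12 odd betas + 2 even alphas x 12 even betas = 36 + 24 = 60.
Total: 60 irreducible-character components + 1 reducible (abelian) component = 61.

61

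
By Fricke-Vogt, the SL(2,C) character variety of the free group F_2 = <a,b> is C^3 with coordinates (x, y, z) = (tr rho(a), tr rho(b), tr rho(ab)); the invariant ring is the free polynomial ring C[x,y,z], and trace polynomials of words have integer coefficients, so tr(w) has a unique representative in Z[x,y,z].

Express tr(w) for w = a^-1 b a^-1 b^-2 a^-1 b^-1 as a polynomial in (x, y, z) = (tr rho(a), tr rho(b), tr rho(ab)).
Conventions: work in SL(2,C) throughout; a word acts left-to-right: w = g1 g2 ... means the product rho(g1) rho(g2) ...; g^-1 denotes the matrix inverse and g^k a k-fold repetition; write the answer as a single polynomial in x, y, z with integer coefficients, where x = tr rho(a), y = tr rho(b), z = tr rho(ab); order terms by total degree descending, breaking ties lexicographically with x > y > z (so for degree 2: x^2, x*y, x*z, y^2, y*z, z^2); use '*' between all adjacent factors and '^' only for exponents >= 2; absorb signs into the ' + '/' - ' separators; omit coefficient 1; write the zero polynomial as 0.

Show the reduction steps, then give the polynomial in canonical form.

reduce: tr(a^-1) = tr(a) = x
reduce: tr(a^-2) = tr(a^-1) tr(a) - tr(1) = x^2 - 2
reduce: tr(b a^-1) = tr(b) tr(a) - tr(b a) = x*y - z
tr(b a b) = tr(b) tr(a b) - tr(a) = y*z - x
tr(b a b a) = tr(b a) tr(b a) - tr(1)   [split at repeated b] = z^2 - 2
tr(b a b a^-1) = tr(b a b) tr(a) - tr(b a b a) = x*y*z - x^2 - z^2 + 2
tr(a b a^-2 b) = tr(b a b a^-1) tr(a) - tr(b a b) = x^2*y*z - x^3 - x*z^2 - y*z + 3*x
tr(b a^-2 b^-1 a) = tr(a b a^-2) tr(b) - tr(a b a^-2 b) = -x^2*y*z + x^3 + x*y^2 + x*z^2 - 3*x
tr(a^-1 b^-1 a^-1 b a^-1) = tr(b a^-2 b^-1) tr(a) - tr(b a^-2 b^-1 a) = x^2*y*z - x*y^2 - x*z^2 + x
tr(b^2) = tr(b) tr(b) - tr(1) = y^2 - 2
tr(b a b^2) = tr(b) tr(a b^2) - tr(a b) = y^2*z - x*y - z
tr(a b a) = tr(a) tr(b a) - tr(b) = x*z - y
reduce: tr(b a b^2 a) = tr(b) tr(a b a b) - tr(a b a) = y*z^2 - x*z - y
tr(a b^2 a^-1 b) = tr(b a b^2) tr(a) - tr(b a b^2 a) = x*y^2*z - x^2*y - y*z^2 + y
so tr(b^2 a^-1 b^-1 a) = tr(a b^2 a^-1) tr(b) - tr(a b^2 a^-1 b) = -x*y^2*z + x^2*y + y^3 + y*z^2 - 3*y
tr(b a^-1 b^-1 a^-1 b) = tr(b^2 a^-1 b^-1) tr(a) - tr(b^2 a^-1 b^-1 a) = x*y^2*z - y^3 - y*z^2 - x*z + 3*y
reduce: tr(a b a b a) = tr(a) tr(b a b a) - tr(b a b) = x*z^2 - y*z - x
tr(a b a b a b) = tr(a b) tr(a b a b) - tr(a^-1 b^-1)   [split at repeated a] = z^3 - 3*z
so tr(b^-1 a b a b a) = tr(a b a b a) tr(b) - tr(a b a b a b) = x*y*z^2 - y^2*z - z^3 - x*y + 3*z
so tr(b a b a^-1 b^-1 a) = tr(b^-1 a b a b) tr(a) - tr(b^-1 a b a b a) = -x*y*z^2 + x^2*z + y^2*z + z^3 - 3*z
so tr(b a^-1 b^-1 a^-1 b a) = tr(b a b a^-1 b^-1) tr(a) - tr(b a b a^-1 b^-1 a) = x*y*z^2 - x^2*z - y^2*z - z^3 + x*y + 3*z
tr(a^-1 b^-1 a^-1 b a^-1 b) = tr(b a^-1 b^-1 a^-1 b) tr(a) - tr(b a^-1 b^-1 a^-1 b a) = x^2*y^2*z - x*y^3 - 2*x*y*z^2 + y^2*z + z^3 + 2*x*y - 3*z
so tr(b^-1 a^-1 b^-1 a^-1 b a^-1) = tr(a^-1 b^-1 a^-1 b a^-1) tr(b) - tr(a^-1 b^-1 a^-1 b a^-1 b) = x*y*z^2 - y^2*z - z^3 - x*y + 3*z
reduce: tr(a^-1 b a^-1 b^-2 a^-1 b^-1) = tr(b^-1 a^-1 b^-1 a^-1 b a^-1) tr(b) - tr(b^-1 a^-1 b^-1 a^-1 b a^-1 b) = x*y^2*z^2 - x^2*y*z - y^3*z - y*z^3 + x*z^2 + 3*y*z - x

x*y^2*z^2 - x^2*y*z - y^3*z - y*z^3 + x*z^2 + 3*y*z - x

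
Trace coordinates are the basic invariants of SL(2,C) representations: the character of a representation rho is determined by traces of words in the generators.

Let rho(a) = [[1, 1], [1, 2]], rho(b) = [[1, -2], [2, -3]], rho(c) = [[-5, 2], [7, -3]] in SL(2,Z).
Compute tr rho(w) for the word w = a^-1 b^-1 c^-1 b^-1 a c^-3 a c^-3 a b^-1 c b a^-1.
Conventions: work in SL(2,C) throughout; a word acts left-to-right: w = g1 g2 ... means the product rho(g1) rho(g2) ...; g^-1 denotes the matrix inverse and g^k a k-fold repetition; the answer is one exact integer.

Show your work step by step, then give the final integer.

rho(a^-1) = [[2, -1], [-1, 1]]
... * rho(b^-1) = [[-3, 2], [-2, 1]]  ->  [[-4, 3], [1, -1]]
... * rho(c^-1) = [[-3, -2], [-7, -5]]  ->  [[-9, -7], [4, 3]]
... * rho(b^-1) = [[-3, 2], [-2, 1]]  ->  [[41, -25], [-18, 11]]
... * rho(a) = [[1, 1], [1, 2]]  ->  [[16, -9], [-7, 4]]
... * rho(c^-1) = [[-3, -2], [-7, -5]]  ->  [[15, 13], [-7, -6]]
... * rho(c^-1) = [[-3, -2], [-7, -5]]  ->  [[-136, -95], [63, 44]]
... * rho(c^-1) = [[-3, -2], [-7, -5]]  ->  [[1073, 747], [-497, -346]]
... * rho(a) = [[1, 1], [1, 2]]  ->  [[1820, 2567], [-843, -1189]]
... * rho(c^-1) = [[-3, -2], [-7, -5]]  ->  [[-23429, -16475], [10852, 7631]]
... * rho(c^-1) = [[-3, -2], [-7, -5]]  ->  [[185612, 129233], [-85973, -59859]]
... * rho(c^-1) = [[-3, -2], [-7, -5]]  ->  [[-1461467, -1017389], [676932, 471241]]
... * rho(a) = [[1, 1], [1, 2]]  ->  [[-2478856, -3496245], [1148173, 1619414]]
... * rho(b^-1) = [[-3, 2], [-2, 1]]  ->  [[14429058, -8453957], [-6683347, 3915760]]
... * rho(c) = [[-5, 2], [7, -3]]  ->  [[-131322989, 54219987], [60827055, -25113974]]
... * rho(b) = [[1, -2], [2, -3]]  ->  [[-22883015, 99986017], [10599107, -46312188]]
... * rho(a^-1) = [[2, -1], [-1, 1]]  ->  [[-145752047, 122869032], [67510402, -56911295]]
tr = -145752047 + -56911295 = -202663342

-202663342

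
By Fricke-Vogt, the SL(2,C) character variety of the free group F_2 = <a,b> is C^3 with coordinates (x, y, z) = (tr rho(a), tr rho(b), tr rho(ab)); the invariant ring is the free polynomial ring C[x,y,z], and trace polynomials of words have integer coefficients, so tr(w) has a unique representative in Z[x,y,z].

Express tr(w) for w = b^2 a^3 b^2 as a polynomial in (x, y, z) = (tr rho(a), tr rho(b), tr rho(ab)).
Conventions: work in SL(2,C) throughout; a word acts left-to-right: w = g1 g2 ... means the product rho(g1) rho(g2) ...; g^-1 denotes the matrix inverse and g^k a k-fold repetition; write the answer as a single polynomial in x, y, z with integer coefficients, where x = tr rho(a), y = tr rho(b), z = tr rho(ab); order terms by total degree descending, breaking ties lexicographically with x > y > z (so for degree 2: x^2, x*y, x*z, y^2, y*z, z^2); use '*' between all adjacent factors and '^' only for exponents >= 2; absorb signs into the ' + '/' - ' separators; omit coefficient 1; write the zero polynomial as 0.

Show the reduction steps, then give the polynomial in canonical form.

reduce: tr(b^2 a) = tr(b) * tr(a b) - tr(a) = y*z - x
tr(b^2) = tr(b) * tr(b) - tr(1) = y^2 - 2
tr(b^2 a^2) = tr(a) * tr(b^2 a) - tr(b^2) = x*y*z - x^2 - y^2 + 2
tr(b a^3 b) = tr(a) * tr(b^2 a^2) - tr(b^2 a) = x^2*y*z - x^3 - x*y^2 - y*z + 3*x
reduce: tr(b a^2) = tr(a) * tr(b a) - tr(b) = x*z - y
tr(b a^3) = tr(a) * tr(b a^2) - tr(b a) = x^2*z - x*y - z
reduce: tr(b^2 a^3 b) = tr(b) * tr(b a^3 b) - tr(b a^3) = x^2*y^2*z - x^3*y - x*y^3 - x^2*z - y^2*z + 4*x*y + z
so tr(b^2 a^3 b^2) = tr(b) * tr(b^2 a^3 b) - tr(b^2 a^3) = x^2*y^3*z - x^3*y^2 - x*y^4 - 2*x^2*y*z - y^3*z + x^3 + 5*x*y^2 + 2*y*z - 3*x

x^2*y^3*z - x^3*y^2 - x*y^4 - 2*x^2*y*z - y^3*z + x^3 + 5*x*y^2 + 2*y*z - 3*x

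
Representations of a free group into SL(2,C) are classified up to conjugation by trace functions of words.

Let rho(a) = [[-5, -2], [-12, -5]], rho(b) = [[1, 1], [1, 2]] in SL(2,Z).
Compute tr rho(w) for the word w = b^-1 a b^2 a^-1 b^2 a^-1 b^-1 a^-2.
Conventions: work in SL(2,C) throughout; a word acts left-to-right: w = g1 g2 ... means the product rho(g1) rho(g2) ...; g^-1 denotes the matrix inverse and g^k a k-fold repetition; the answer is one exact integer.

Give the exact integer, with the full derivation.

458055

rho(b^-1) = [[2, -1], [-1, 1]]
... * rho(a) = [[-5, -2], [-12, -5]]  ->  [[2, 1], [-7, -3]]
... * rho(b) = [[1, 1], [1, 2]]  ->  [[3, 4], [-10, -13]]
... * rho(b) = [[1, 1], [1, 2]]  ->  [[7, 11], [-23, -36]]
... * rho(a^-1) = [[-5, 2], [12, -5]]  ->  [[97, -41], [-317, 134]]
... * rho(b) = [[1, 1], [1, 2]]  ->  [[56, 15], [-183, -49]]
... * rho(b) = [[1, 1], [1, 2]]  ->  [[71, 86], [-232, -281]]
... * rho(a^-1) = [[-5, 2], [12, -5]]  ->  [[677, -288], [-2212, 941]]
... * rho(b^-1) = [[2, -1], [-1, 1]]  ->  [[1642, -965], [-5365, 3153]]
... * rho(a^-1) = [[-5, 2], [12, -5]]  ->  [[-19790, 8109], [64661, -26495]]
... * rho(a^-1) = [[-5, 2], [12, -5]]  ->  [[196258, -80125], [-641245, 261797]]
tr = 196258 + 261797 = 458055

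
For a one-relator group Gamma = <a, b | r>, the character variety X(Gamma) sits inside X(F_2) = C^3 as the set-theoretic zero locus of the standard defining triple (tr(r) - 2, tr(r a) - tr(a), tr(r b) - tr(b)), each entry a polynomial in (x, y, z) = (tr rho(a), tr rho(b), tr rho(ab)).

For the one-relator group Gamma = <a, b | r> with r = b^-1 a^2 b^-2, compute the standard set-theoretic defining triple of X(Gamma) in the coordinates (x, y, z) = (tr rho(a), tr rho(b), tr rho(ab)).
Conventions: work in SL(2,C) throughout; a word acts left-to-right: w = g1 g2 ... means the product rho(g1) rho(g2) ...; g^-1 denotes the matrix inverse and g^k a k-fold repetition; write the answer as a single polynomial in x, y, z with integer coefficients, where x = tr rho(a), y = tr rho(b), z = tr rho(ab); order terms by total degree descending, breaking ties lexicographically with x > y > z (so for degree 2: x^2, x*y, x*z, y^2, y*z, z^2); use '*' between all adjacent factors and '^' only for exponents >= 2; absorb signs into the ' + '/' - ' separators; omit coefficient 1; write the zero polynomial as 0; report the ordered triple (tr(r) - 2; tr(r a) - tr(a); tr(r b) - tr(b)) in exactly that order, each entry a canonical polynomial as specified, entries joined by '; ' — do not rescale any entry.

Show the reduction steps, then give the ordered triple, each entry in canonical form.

x^2*y^3 - x*y^2*z - 2*x^2*y - y^3 + x*z + 3*y - 2; x^3*y^3 - 2*x^2*y^2*z - x^3*y - x*y^3 + x*y*z^2 + x^2*z + y^2*z + x*y - x - z; x^2*y^2 - x*y*z - x^2 - y^2 - y + 2

apply: tr(a^2) = tr(a) tr(a) - tr(1) = x^2 - 2
apply: tr(a^2 b) = tr(a) tr(b a) - tr(b) = x*z - y
use: tr(b^-1 a^2) = tr(a^2) tr(b) - tr(a^2 b) = x^2*y - x*z - y
tr(a^2 b^-2) = tr(b^-1 a^2) tr(b) - tr(b^-1 a^2 b) = x^2*y^2 - x*y*z - x^2 - y^2 + 2
use: tr(b^-1 a^2 b^-2) = tr(a^2 b^-2) tr(b) - tr(a^2 b^-1) = x^2*y^3 - x*y^2*z - 2*x^2*y - y^3 + x*z + 3*y
tr(a^3) = tr(a) tr(a^2) - tr(a) = x^3 - 3*x
tr(a^3 b) = tr(a) tr(a b a) - tr(a b) = x^2*z - x*y - z
use: tr(b^-1 a^3) = tr(a^3) tr(b) - tr(a^3 b) = x^3*y - x^2*z - 2*x*y + z
tr(a^2 b^-2 a) = tr(b^-1 a^3) tr(b) - tr(b^-1 a^3 b) = x^3*y^2 - x^2*y*z - x^3 - 2*x*y^2 + y*z + 3*x
tr(b a b a) = tr(b a) tr(b a) - tr(1)   [split at repeated b] = z^2 - 2
apply: tr(b a b) = tr(b) tr(a b) - tr(a) = y*z - x
apply: tr(a b a^2 b) = tr(a) tr(b a b a) - tr(b a b) = x*z^2 - y*z - x
tr(b^-1 a b a^2) = tr(a b a^2) tr(b) - tr(a b a^2 b) = x^2*y*z - x*y^2 - x*z^2 + x
tr(a^2 b^-2 a b) = tr(b^-1 a b a^2) tr(b) - tr(b^-1 a b a^2 b) = x^2*y^2*z - x*y^3 - x*y*z^2 - x^2*z + 2*x*y + z
tr(b^-1 a^2 b^-2 a) = tr(a^2 b^-2 a) tr(b) - tr(a^2 b^-2 a b) = x^3*y^3 - 2*x^2*y^2*z - x^3*y - x*y^3 + x*y*z^2 + x^2*z + y^2*z + x*y - z
assemble the triple (tr(r) - 2; tr(r a) - x; tr(r b) - y)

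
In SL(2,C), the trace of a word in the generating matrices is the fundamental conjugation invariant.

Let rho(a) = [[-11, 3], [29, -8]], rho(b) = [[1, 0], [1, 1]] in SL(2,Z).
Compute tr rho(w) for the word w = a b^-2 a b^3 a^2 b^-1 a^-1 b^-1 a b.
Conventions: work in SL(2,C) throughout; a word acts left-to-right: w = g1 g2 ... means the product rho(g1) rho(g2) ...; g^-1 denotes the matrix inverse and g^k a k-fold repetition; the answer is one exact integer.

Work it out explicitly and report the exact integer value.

-575065

rho(a) = [[-11, 3], [29, -8]]
... * rho(b^-1) = [[1, 0], [-1, 1]]  ->  [[-14, 3], [37, -8]]
... * rho(b^-1) = [[1, 0], [-1, 1]]  ->  [[-17, 3], [45, -8]]
... * rho(a) = [[-11, 3], [29, -8]]  ->  [[274, -75], [-727, 199]]
... * rho(b) = [[1, 0], [1, 1]]  ->  [[199, -75], [-528, 199]]
... * rho(b) = [[1, 0], [1, 1]]  ->  [[124, -75], [-329, 199]]
... * rho(b) = [[1, 0], [1, 1]]  ->  [[49, -75], [-130, 199]]
... * rho(a) = [[-11, 3], [29, -8]]  ->  [[-2714, 747], [7201, -1982]]
... * rho(a) = [[-11, 3], [29, -8]]  ->  [[51517, -14118], [-136689, 37459]]
... * rho(b^-1) = [[1, 0], [-1, 1]]  ->  [[65635, -14118], [-174148, 37459]]
... * rho(a^-1) = [[-8, -3], [-29, -11]]  ->  [[-115658, -41607], [306873, 110395]]
... * rho(b^-1) = [[1, 0], [-1, 1]]  ->  [[-74051, -41607], [196478, 110395]]
... * rho(a) = [[-11, 3], [29, -8]]  ->  [[-392042, 110703], [1040197, -293726]]
... * rho(b) = [[1, 0], [1, 1]]  ->  [[-281339, 110703], [746471, -293726]]
tr = -281339 + -293726 = -575065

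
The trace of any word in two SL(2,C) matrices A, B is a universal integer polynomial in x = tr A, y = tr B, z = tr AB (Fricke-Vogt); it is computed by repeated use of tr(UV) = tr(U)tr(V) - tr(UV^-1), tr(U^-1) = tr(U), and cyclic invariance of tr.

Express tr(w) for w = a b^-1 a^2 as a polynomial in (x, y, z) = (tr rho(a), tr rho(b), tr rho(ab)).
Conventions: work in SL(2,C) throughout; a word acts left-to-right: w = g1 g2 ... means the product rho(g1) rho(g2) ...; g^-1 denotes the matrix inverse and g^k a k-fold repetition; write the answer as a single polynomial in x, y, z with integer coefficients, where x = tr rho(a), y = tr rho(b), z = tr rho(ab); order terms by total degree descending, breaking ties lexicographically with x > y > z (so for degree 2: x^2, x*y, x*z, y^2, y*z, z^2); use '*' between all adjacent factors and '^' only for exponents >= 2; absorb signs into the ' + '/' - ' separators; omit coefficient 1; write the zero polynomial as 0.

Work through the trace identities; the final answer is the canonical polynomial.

tr(a^2) = tr(a) * tr(a) - tr(1)   [square of a] = x^2 - 2
tr(a^3) = tr(a) * tr(a^2) - tr(a)   [square of a] = x^3 - 3*x
tr(a b a) = tr(a) * tr(b a) - tr(b)   [square of a] = x*z - y
tr(a^3 b) = tr(a) * tr(a b a) - tr(a b)   [square of a] = x^2*z - x*y - z
tr(a b^-1 a^2) = tr(a^3) * tr(b) - tr(a^3 b)   [inverse elimination on b] = x^3*y - x^2*z - 2*x*y + z

x^3*y - x^2*z - 2*x*y + z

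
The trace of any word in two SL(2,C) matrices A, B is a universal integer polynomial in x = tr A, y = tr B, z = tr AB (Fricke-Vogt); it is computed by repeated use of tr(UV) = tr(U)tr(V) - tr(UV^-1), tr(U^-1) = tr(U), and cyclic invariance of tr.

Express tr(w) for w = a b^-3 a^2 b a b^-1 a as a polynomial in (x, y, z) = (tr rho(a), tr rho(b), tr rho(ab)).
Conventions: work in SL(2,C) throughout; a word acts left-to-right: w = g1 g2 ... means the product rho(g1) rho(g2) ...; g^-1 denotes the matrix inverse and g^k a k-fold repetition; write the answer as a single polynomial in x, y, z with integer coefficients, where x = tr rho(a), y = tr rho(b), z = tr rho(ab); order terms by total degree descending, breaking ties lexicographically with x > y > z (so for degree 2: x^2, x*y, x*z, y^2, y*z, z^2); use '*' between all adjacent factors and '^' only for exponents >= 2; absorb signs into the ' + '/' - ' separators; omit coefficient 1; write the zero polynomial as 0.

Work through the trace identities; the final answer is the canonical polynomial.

and tr(a b a) = tr(a) * tr(b a) - tr(b)   [square of a] = x*z - y
tr(a b a^2) = tr(a) * tr(a b a) - tr(a b)   [square of a] = x^2*z - x*y - z
next, tr(a^2 b a^2) = tr(a) * tr(a b a^2) - tr(a b a)   [square of a] = x^3*z - x^2*y - 2*x*z + y
next, tr(a^2 b a^3) = tr(a) * tr(a^2 b a^2) - tr(a^2 b a)   [square of a] = x^4*z - x^3*y - 3*x^2*z + 2*x*y + z
tr(b a b a) = tr(b a) * tr(b a) - tr(1)   [split at a repeated b] = z^2 - 2
and tr(b a b) = tr(b) * tr(a b) - tr(a)   [square of b] = y*z - x
next, tr(b a^2 b a) = tr(a) * tr(b a b a) - tr(b a b)   [square of a] = x*z^2 - y*z - x
tr(a^2) = tr(a) * tr(a) - tr(1)   [square of a] = x^2 - 2
next, tr(b a^2 b) = tr(b) * tr(a^2 b) - tr(a^2)   [square of b] = x*y*z - x^2 - y^2 + 2
tr(a b a^2 b a) = tr(a) * tr(b a^2 b a) - tr(b a^2 b)   [square of a] = x^2*z^2 - 2*x*y*z + y^2 - 2
tr(a^2 b a^3 b) = tr(a) * tr(a b a^2 b a) - tr(a b a^2 b)   [square of a] = x^3*z^2 - 2*x^2*y*z + x*y^2 - x*z^2 + y*z - x
and tr(a^2 b a^3 b^-1) = tr(a^2 b a^3) * tr(b) - tr(a^2 b a^3 b)   [inverse elimination on b] = x^4*y*z - x^3*y^2 - x^3*z^2 - x^2*y*z + x*y^2 + x*z^2 + x
next, tr(a^2 b^-2 a^2 b a) = tr(a^2 b a^3 b^-1) * tr(b) - tr(a^2 b a^3)   [inverse elimination on b] = x^4*y^2*z - x^3*y^3 - x^3*y*z^2 - x^4*z - x^2*y^2*z + x^3*y + x*y^3 + x*y*z^2 + 3*x^2*z - x*y - z
tr(b a b a^3) = tr(a) * tr(a b a b a) - tr(a b a b)   [square of a] = x^2*z^2 - x*y*z - x^2 - z^2 + 2
and tr(a^2 b a b a^2) = tr(a) * tr(b a b a^3) - tr(b a b a^2)   [square of a] = x^3*z^2 - x^2*y*z - x^3 - 2*x*z^2 + y*z + 3*x
next, tr(b a b a b a) = tr(a b a b) * tr(a b) - tr(b a)   [split at a repeated a] = z^3 - 3*z
tr(b a b a b) = tr(b) * tr(a b a b) - tr(a b a)   [square of b] = y*z^2 - x*z - y
tr(b a b a^2 b a) = tr(a) * tr(b a b a b a) - tr(b a b a b)   [square of a] = x*z^3 - y*z^2 - 2*x*z + y
tr(b a b a^2 b) = tr(b) * tr(a b a^2 b) - tr(a b a^2)   [square of b] = x*y*z^2 - x^2*z - y^2*z + z
next, tr(a^2 b a b a^2 b) = tr(a) * tr(b a b a^2 b a) - tr(b a b a^2 b)   [square of a] = x^2*z^3 - 2*x*y*z^2 - x^2*z + y^2*z + x*y - z
and tr(b^-1 a^2 b a b a^2) = tr(a^2 b a b a^2) * tr(b) - tr(a^2 b a b a^2 b)   [inverse elimination on b] = x^3*y*z^2 - x^2*y^2*z - x^2*z^3 - x^3*y + x^2*z + 2*x*y + z
next, tr(a^2 b^-2 a^2 b a b) = tr(b^-1 a^2 b a b a^2) * tr(b) - tr(b^-1 a^2 b a b a^2 b)   [inverse elimination on b] = x^3*y^2*z^2 - x^2*y^3*z - x^2*y*z^3 - x^3*y^2 - x^3*z^2 + 2*x^2*y*z + x^3 + 2*x*y^2 + 2*x*z^2 - 3*x
and tr(b^-1 a^2 b a b^-1 a^2 b^-1) = tr(a^2 b^-2 a^2 b a) * tr(b) - tr(a^2 b^-2 a^2 b a b)   [inverse elimination on b] = x^4*y^3*z - x^3*y^4 - 2*x^3*y^2*z^2 - x^4*y*z + x^2*y*z^3 + 2*x^3*y^2 + x^3*z^2 + x*y^4 + x*y^2*z^2 + x^2*y*z - x^3 - 3*x*y^2 - 2*x*z^2 - y*z + 3*x
tr(a^2 b a b^-1 a^2) = tr(a^4 b a) * tr(b) - tr(a^4 b a b)   [inverse elimination on b] = x^4*y*z - x^3*y^2 - x^3*z^2 - 2*x^2*y*z + x^3 + 2*x*y^2 + 2*x*z^2 - 3*x
next, tr(a^2 b a b^-1 a^2 b) = tr(a^2 b a^2 b a) * tr(b) - tr(a^2 b a^2 b a b)   [inverse elimination on b] = x^3*y*z^2 - 2*x^2*y^2*z - x^2*z^3 + x*y^3 + x*y*z^2 + x^2*z - 2*x*y + z
and tr(b^-1 a^2 b a b^-1 a^2) = tr(a^2 b a b^-1 a^2) * tr(b) - tr(a^2 b a b^-1 a^2 b)   [inverse elimination on b] = x^4*y^2*z - x^3*y^3 - 2*x^3*y*z^2 + x^2*z^3 + x^3*y + x*y^3 + x*y*z^2 - x^2*z - x*y - z
next, tr(a b^-3 a^2 b a b^-1 a) = tr(b^-1 a^2 b a b^-1 a^2 b^-1) * tr(b) - tr(b^-1 a^2 b a b^-1 a^2)   [inverse elimination on b] = x^4*y^4*z - x^3*y^5 - 2*x^3*y^3*z^2 - 2*x^4*y^2*z + x^2*y^2*z^3 + 3*x^3*y^3 + 3*x^3*y*z^2 + x*y^5 + x*y^3*z^2 + x^2*y^2*z - x^2*z^3 - 2*x^3*y - 4*x*y^3 - 3*x*y*z^2 + x^2*z - y^2*z + 4*x*y + z

x^4*y^4*z - x^3*y^5 - 2*x^3*y^3*z^2 - 2*x^4*y^2*z + x^2*y^2*z^3 + 3*x^3*y^3 + 3*x^3*y*z^2 + x*y^5 + x*y^3*z^2 + x^2*y^2*z - x^2*z^3 - 2*x^3*y - 4*x*y^3 - 3*x*y*z^2 + x^2*z - y^2*z + 4*x*y + z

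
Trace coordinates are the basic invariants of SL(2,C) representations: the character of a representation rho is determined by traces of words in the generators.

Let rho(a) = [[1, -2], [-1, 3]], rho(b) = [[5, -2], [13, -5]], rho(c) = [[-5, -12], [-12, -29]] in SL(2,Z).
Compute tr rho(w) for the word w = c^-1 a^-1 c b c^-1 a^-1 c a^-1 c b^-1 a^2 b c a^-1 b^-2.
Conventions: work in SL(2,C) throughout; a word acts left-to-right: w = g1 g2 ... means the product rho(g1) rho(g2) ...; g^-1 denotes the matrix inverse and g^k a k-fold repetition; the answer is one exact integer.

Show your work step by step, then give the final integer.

rho(c^-1) = [[-29, 12], [12, -5]]
... * rho(a^-1) = [[3, 2], [1, 1]]  ->  [[-75, -46], [31, 19]]
... * rho(c) = [[-5, -12], [-12, -29]]  ->  [[927, 2234], [-383, -923]]
... * rho(b) = [[5, -2], [13, -5]]  ->  [[33677, -13024], [-13914, 5381]]
... * rho(c^-1) = [[-29, 12], [12, -5]]  ->  [[-1132921, 469244], [468078, -193873]]
... * rho(a^-1) = [[3, 2], [1, 1]]  ->  [[-2929519, -1796598], [1210361, 742283]]
... * rho(c) = [[-5, -12], [-12, -29]]  ->  [[36206771, 87255570], [-14959201, -36050539]]
... * rho(a^-1) = [[3, 2], [1, 1]]  ->  [[195875883, 159669112], [-80928142, -65968941]]
... * rho(c) = [[-5, -12], [-12, -29]]  ->  [[-2895408759, -6980914844], [1196268002, 2884236993]]
... * rho(b^-1) = [[-5, 2], [-13, 5]]  ->  [[105228936767, -40695391738], [-43476420919, 16813720969]]
... * rho(a) = [[1, -2], [-1, 3]]  ->  [[145924328505, -332544048748], [-60290141888, 137394004745]]
... * rho(a) = [[1, -2], [-1, 3]]  ->  [[478468377253, -1289480803254], [-197684146633, 532762298011]]
... * rho(b) = [[5, -2], [13, -5]]  ->  [[-14370908556037, 5490467261764], [5937489140978, -2268443196789]]
... * rho(c) = [[-5, -12], [-12, -29]]  ->  [[5968935639017, 13227352081288], [-2466127343422, -5465016984855]]
... * rho(a^-1) = [[3, 2], [1, 1]]  ->  [[31134158998339, 25165223359322], [-12863399015121, -10397271671699]]
... * rho(b^-1) = [[-5, 2], [-13, 5]]  ->  [[-482818698662881, 188094434793288], [199481526807692, -77713156388737]]
... * rho(b^-1) = [[-5, 2], [-13, 5]]  ->  [[-31134158998339, -25165223359322], [12863399015121, 10397271671699]]
tr = -31134158998339 + 10397271671699 = -20736887326640

-20736887326640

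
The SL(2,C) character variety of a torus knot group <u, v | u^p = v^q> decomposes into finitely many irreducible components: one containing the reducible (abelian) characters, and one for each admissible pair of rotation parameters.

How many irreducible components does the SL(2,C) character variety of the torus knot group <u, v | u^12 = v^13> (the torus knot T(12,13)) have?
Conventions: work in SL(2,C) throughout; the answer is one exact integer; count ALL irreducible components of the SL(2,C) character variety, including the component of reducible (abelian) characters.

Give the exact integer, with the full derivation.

67

In the torus knot group T(12,13), u^12 = v^13 is central, so an irreducible representation sends it to +I or -I (Schur).
On an irreducible component, tr(u) is locked at 2*cos(pi*alpha/12) for some alpha in 1..11, and tr(v) at 2*cos(pi*beta/13) for some beta in 1..12.
u^12 = (-1)^alpha I and v^13 = (-1)^beta I must agree, so alpha and beta have equal parity.
Counting: 6 odd alphas x 6 odd betas + 5 even alphas x 6 even betas = 36 + 30 = 66.
Total: 66 irreducible-character components + 1 reducible (abelian) component = 67.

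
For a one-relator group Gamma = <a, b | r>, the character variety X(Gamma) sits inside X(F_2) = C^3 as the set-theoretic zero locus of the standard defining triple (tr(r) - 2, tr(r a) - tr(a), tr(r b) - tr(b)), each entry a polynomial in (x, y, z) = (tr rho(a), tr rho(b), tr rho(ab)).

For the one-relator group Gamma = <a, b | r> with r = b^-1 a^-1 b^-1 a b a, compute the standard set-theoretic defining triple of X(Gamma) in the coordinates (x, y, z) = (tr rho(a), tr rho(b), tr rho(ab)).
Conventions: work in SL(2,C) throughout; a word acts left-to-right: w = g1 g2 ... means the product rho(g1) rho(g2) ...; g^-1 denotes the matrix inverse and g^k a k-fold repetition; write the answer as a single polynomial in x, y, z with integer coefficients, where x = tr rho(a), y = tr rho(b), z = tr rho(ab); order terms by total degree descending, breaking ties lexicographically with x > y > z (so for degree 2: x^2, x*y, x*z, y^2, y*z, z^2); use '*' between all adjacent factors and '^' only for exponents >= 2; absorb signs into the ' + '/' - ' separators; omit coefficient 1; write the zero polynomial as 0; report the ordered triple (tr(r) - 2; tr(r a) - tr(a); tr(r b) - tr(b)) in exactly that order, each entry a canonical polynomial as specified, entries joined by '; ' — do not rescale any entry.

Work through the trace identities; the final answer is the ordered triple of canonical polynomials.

apply: tr(a b a) = tr(a)*tr(b a) - tr(b)  (reduce the a square) = x*z - y
apply: tr(a b a b) = tr(a b)*tr(a b) - tr(1)  (split on a) = z^2 - 2
tr(a b a b^-1) = tr(a b a)*tr(b) - tr(a b a b)  (eliminate b^-1) = x*y*z - y^2 - z^2 + 2
apply: tr(b^-1 a b a b^-1) = tr(a b a b^-1)*tr(b) - tr(a b a)  (eliminate b^-1) = x*y^2*z - y^3 - y*z^2 - x*z + 3*y
apply: tr(a^2 b a) = tr(a)*tr(b a^2) - tr(b a)  (reduce the a square) = x^2*z - x*y - z
apply: tr(b a b) = tr(b)*tr(a b) - tr(a)  (reduce the b square) = y*z - x
tr(a^2 b a b) = tr(a)*tr(b a b a) - tr(b a b)  (reduce the a square) = x*z^2 - y*z - x
tr(a b a b^-1 a) = tr(a^2 b a)*tr(b) - tr(a^2 b a b)  (eliminate b^-1) = x^2*y*z - x*y^2 - x*z^2 + x
apply: tr(a b a b a b) = tr(b a b a)*tr(b a) - tr(a b)  (split on b) = z^3 - 3*z
apply: tr(a b a b^-1 a b) = tr(a b a b a)*tr(b) - tr(a b a b a b)  (eliminate b^-1) = x*y*z^2 - y^2*z - z^3 - x*y + 3*z
use: tr(b^-1 a b a b^-1 a) = tr(a b a b^-1 a)*tr(b) - tr(a b a b^-1 a b)  (eliminate b^-1) = x^2*y^2*z - x*y^3 - 2*x*y*z^2 + y^2*z + z^3 + 2*x*y - 3*z
tr(b^-1 a^-1 b^-1 a b a) = tr(b^-1 a b a b^-1)*tr(a) - tr(b^-1 a b a b^-1 a)  (eliminate a^-1) = x*y*z^2 - x^2*z - y^2*z - z^3 + x*y + 3*z
apply: tr(a^2) = tr(a)*tr(a) - tr(1) = x^2 - 2
apply: tr(b a^2 b) = tr(b)*tr(a^2 b) - tr(a^2) = x*y*z - x^2 - y^2 + 2
tr(a b a^2 b a) = tr(a)*tr(b a^2 b a) - tr(b a^2 b) = x^2*z^2 - 2*x*y*z + y^2 - 2
tr(b a b a b) = tr(b)*tr(a b a b) - tr(a b a) = y*z^2 - x*z - y
use: tr(a b a^2 b a b) = tr(a)*tr(b a b a b a) - tr(b a b a b) = x*z^3 - y*z^2 - 2*x*z + y
apply: tr(b^-1 a b a^2 b a) = tr(a b a^2 b a)*tr(b) - tr(a b a^2 b a b) = x^2*y*z^2 - 2*x*y^2*z - x*z^3 + y^3 + y*z^2 + 2*x*z - 3*y
tr(a^-1 b^-1 a b a^2 b) = tr(b^-1 a b a^2 b)*tr(a) - tr(b^-1 a b a^2 b a) = -x^2*y*z^2 + x^3*z + 2*x*y^2*z + x*z^3 - x^2*y - y^3 - y*z^2 - 3*x*z + 3*y
use: tr(b^-1 a^-1 b^-1 a b a^2) = tr(a^-1 b^-1 a b a^2)*tr(b) - tr(a^-1 b^-1 a b a^2 b) = x^2*y*z^2 - x^3*z - x*y^2*z - x*z^3 + x^2*y + 3*x*z - y
assemble the triple (tr(r) - 2; tr(r a) - x; tr(r b) - y)

x*y*z^2 - x^2*z - y^2*z - z^3 + x*y + 3*z - 2; x^2*y*z^2 - x^3*z - x*y^2*z - x*z^3 + x^2*y + 3*x*z - x - y; x - y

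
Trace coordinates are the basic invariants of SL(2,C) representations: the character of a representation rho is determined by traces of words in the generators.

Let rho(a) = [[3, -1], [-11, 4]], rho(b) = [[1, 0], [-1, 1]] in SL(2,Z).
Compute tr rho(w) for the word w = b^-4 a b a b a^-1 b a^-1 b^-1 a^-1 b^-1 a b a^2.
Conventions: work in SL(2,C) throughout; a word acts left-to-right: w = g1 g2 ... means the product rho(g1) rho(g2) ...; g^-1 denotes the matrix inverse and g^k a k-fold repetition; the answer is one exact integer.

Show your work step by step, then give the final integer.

58686

rho(b^-1) = [[1, 0], [1, 1]]
... * rho(b^-1) = [[1, 0], [1, 1]]  ->  [[1, 0], [2, 1]]
... * rho(b^-1) = [[1, 0], [1, 1]]  ->  [[1, 0], [3, 1]]
... * rho(b^-1) = [[1, 0], [1, 1]]  ->  [[1, 0], [4, 1]]
... * rho(a) = [[3, -1], [-11, 4]]  ->  [[3, -1], [1, 0]]
... * rho(b) = [[1, 0], [-1, 1]]  ->  [[4, -1], [1, 0]]
... * rho(a) = [[3, -1], [-11, 4]]  ->  [[23, -8], [3, -1]]
... * rho(b) = [[1, 0], [-1, 1]]  ->  [[31, -8], [4, -1]]
... * rho(a^-1) = [[4, 1], [11, 3]]  ->  [[36, 7], [5, 1]]
... * rho(b) = [[1, 0], [-1, 1]]  ->  [[29, 7], [4, 1]]
... * rho(a^-1) = [[4, 1], [11, 3]]  ->  [[193, 50], [27, 7]]
... * rho(b^-1) = [[1, 0], [1, 1]]  ->  [[243, 50], [34, 7]]
... * rho(a^-1) = [[4, 1], [11, 3]]  ->  [[1522, 393], [213, 55]]
... * rho(b^-1) = [[1, 0], [1, 1]]  ->  [[1915, 393], [268, 55]]
... * rho(a) = [[3, -1], [-11, 4]]  ->  [[1422, -343], [199, -48]]
... * rho(b) = [[1, 0], [-1, 1]]  ->  [[1765, -343], [247, -48]]
... * rho(a) = [[3, -1], [-11, 4]]  ->  [[9068, -3137], [1269, -439]]
... * rho(a) = [[3, -1], [-11, 4]]  ->  [[61711, -21616], [8636, -3025]]
tr = 61711 + -3025 = 58686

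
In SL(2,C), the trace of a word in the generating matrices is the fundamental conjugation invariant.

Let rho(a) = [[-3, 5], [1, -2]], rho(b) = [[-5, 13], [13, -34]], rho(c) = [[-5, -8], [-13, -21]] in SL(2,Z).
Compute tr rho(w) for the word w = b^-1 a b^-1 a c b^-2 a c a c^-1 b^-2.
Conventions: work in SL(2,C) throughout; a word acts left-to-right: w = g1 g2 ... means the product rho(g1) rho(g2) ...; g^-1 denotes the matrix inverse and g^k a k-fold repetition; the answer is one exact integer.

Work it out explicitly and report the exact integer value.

rho(b^-1) = [[-34, -13], [-13, -5]]
... * rho(a) = [[-3, 5], [1, -2]]  ->  [[89, -144], [34, -55]]
... * rho(b^-1) = [[-34, -13], [-13, -5]]  ->  [[-1154, -437], [-441, -167]]
... * rho(a) = [[-3, 5], [1, -2]]  ->  [[3025, -4896], [1156, -1871]]
... * rho(c) = [[-5, -8], [-13, -21]]  ->  [[48523, 78616], [18543, 30043]]
... * rho(b^-1) = [[-34, -13], [-13, -5]]  ->  [[-2671790, -1023879], [-1021021, -391274]]
... * rho(b^-1) = [[-34, -13], [-13, -5]]  ->  [[104151287, 39852665], [39801276, 15229643]]
... * rho(a) = [[-3, 5], [1, -2]]  ->  [[-272601196, 441051105], [-104174185, 168547094]]
... * rho(c) = [[-5, -8], [-13, -21]]  ->  [[-4370658385, -7081263637], [-1670241297, -2706095494]]
... * rho(a) = [[-3, 5], [1, -2]]  ->  [[6030711518, -7690764651], [2304628397, -2939015497]]
... * rho(c^-1) = [[-21, 8], [13, -5]]  ->  [[-226624882341, 86699515399], [-86604397798, 33132104661]]
... * rho(b^-1) = [[-34, -13], [-13, -5]]  ->  [[6578152299407, 2512625893438], [2513832164539, 960196648069]]
... * rho(b^-1) = [[-34, -13], [-13, -5]]  ->  [[-256321314794532, -98079109359481], [-97952850019223, -37480801379352]]
tr = -256321314794532 + -37480801379352 = -293802116173884

-293802116173884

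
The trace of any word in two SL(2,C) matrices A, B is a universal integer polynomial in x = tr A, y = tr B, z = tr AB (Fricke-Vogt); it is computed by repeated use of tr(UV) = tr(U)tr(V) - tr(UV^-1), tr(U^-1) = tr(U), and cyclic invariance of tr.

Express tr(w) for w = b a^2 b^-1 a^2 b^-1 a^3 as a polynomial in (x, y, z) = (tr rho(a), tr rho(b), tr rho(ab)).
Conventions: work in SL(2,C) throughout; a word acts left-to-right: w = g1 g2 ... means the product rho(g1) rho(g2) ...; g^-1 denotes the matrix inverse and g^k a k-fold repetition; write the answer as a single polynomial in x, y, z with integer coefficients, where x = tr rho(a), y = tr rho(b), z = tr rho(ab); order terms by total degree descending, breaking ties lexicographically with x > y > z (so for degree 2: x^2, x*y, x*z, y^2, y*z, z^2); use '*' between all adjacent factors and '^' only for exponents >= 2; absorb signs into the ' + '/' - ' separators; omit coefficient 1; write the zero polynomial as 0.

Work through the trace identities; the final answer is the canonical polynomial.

trace(b a^2) = trace(a) trace(b a) - trace(b)   [square of a] = x*z - y
trace(b a^3) = trace(a) trace(b a^2) - trace(b a)   [square of a] = x^2*z - x*y - z
trace(a^3 b a) = trace(a) trace(b a^3) - trace(b a^2)   [square of a] = x^3*z - x^2*y - 2*x*z + y
trace(b a^5) = trace(a) trace(a^3 b a) - trace(a^3 b)   [square of a] = x^4*z - x^3*y - 3*x^2*z + 2*x*y + z
trace(a^3 b a^3) = trace(a) trace(b a^5) - trace(b a^4)   [square of a] = x^5*z - x^4*y - 4*x^3*z + 3*x^2*y + 3*x*z - y
trace(a^3 b a^4) = trace(a) trace(a^3 b a^3) - trace(a^3 b a^2)   [square of a] = x^6*z - x^5*y - 5*x^4*z + 4*x^3*y + 6*x^2*z - 3*x*y - z
trace(b a b a) = trace(b a) trace(b a) - trace(1)   [split at a repeated b] = z^2 - 2
trace(b a b) = trace(b) trace(a b) - trace(a)   [square of b] = y*z - x
trace(b a^2 b a) = trace(a) trace(b a b a) - trace(b a b)   [square of a] = x*z^2 - y*z - x
trace(a^2) = trace(a) trace(a) - trace(1)   [square of a] = x^2 - 2
trace(b a^2 b) = trace(b) trace(a^2 b) - trace(a^2)   [square of b] = x*y*z - x^2 - y^2 + 2
trace(a b a^2 b a) = trace(a) trace(b a^2 b a) - trace(b a^2 b)   [square of a] = x^2*z^2 - 2*x*y*z + y^2 - 2
trace(a b a^3 b a) = trace(a) trace(a b a^2 b a) - trace(a b a^2 b)   [square of a] = x^3*z^2 - 2*x^2*y*z + x*y^2 - x*z^2 + y*z - x
trace(a b a^3 b) = trace(a) trace(a b a b a) - trace(a b a b)   [square of a] = x^2*z^2 - x*y*z - x^2 - z^2 + 2
trace(a b a^3 b a^2) = trace(a) trace(a b a^3 b a) - trace(a b a^3 b)   [square of a] = x^4*z^2 - 2*x^3*y*z + x^2*y^2 - 2*x^2*z^2 + 2*x*y*z + z^2 - 2
trace(a^3 b a^4 b) = trace(a) trace(a b a^3 b a^2) - trace(a b a^3 b a)   [square of a] = x^5*z^2 - 2*x^4*y*z + x^3*y^2 - 3*x^3*z^2 + 4*x^2*y*z - x*y^2 + 2*x*z^2 - y*z - x
trace(a^2 b^-1 a^3 b a^2) = trace(a^3 b a^4) trace(b) - trace(a^3 b a^4 b)   [inverse elimination on b] = x^6*y*z - x^5*y^2 - x^5*z^2 - 3*x^4*y*z + 3*x^3*y^2 + 3*x^3*z^2 + 2*x^2*y*z - 2*x*y^2 - 2*x*z^2 + x
trace(b a^2 b a^4) = trace(a) trace(a b a^2 b a^2) - trace(a b a^2 b a)   [square of a] = x^4*z^2 - 2*x^3*y*z + x^2*y^2 - 2*x^2*z^2 + 3*x*y*z - x^2 - y^2 + 2
trace(a^3 b a^2 b a^2) = trace(a) trace(b a^2 b a^4) - trace(b a^2 b a^3)   [square of a] = x^5*z^2 - 2*x^4*y*z + x^3*y^2 - 3*x^3*z^2 + 5*x^2*y*z - x^3 - 2*x*y^2 + x*z^2 - y*z + 3*x
trace(b a b a b a) = trace(a b) trace(a b a b) - trace(a^-1 b^-1)   [split at a repeated a] = z^3 - 3*z
trace(b a b a b) = trace(b) trace(a b a b) - trace(a b a)   [square of b] = y*z^2 - x*z - y
trace(b a b a^2 b a) = trace(a) trace(b a b a b a) - trace(b a b a b)   [square of a] = x*z^3 - y*z^2 - 2*x*z + y
trace(b^2 a b) = trace(b) trace(a b^2) - trace(a b)   [square of b] = y^2*z - x*y - z
trace(b a b a^2 b) = trace(a) trace(b^2 a b a) - trace(b^2 a b)   [square of a] = x*y*z^2 - x^2*z - y^2*z + z
trace(b a^2 b a b a^2) = trace(a) trace(b a b a^2 b a) - trace(b a b a^2 b)   [square of a] = x^2*z^3 - 2*x*y*z^2 - x^2*z + y^2*z + x*y - z
trace(b a^3 b a^2 b a) = trace(a) trace(b a^2 b a b a^2) - trace(b a^2 b a b a)   [square of a] = x^3*z^3 - 2*x^2*y*z^2 - x^3*z + x*y^2*z - x*z^3 + x^2*y + y*z^2 + x*z - y
trace(b^2 a^2 b a) = trace(b) trace(a^2 b a b) - trace(a^2 b a)   [square of b] = x*y*z^2 - x^2*z - y^2*z + z
trace(b^2) = trace(b) trace(b) - trace(1)   [square of b] = y^2 - 2
trace(b^3) = trace(b) trace(b^2) - trace(b)   [square of b] = y^3 - 3*y
trace(b^2 a^2 b) = trace(a) trace(b^3 a) - trace(b^3)   [square of a] = x*y^2*z - x^2*y - y^3 - x*z + 3*y
trace(a b a^2 b^2 a) = trace(a) trace(b^2 a^2 b a) - trace(b^2 a^2 b)   [square of a] = x^2*y*z^2 - x^3*z - 2*x*y^2*z + x^2*y + y^3 + 2*x*z - 3*y
trace(b a^3 b a^2 b) = trace(a) trace(a b a^2 b^2 a) - trace(a b a^2 b^2)   [square of a] = x^3*y*z^2 - x^4*z - 2*x^2*y^2*z + x^3*y + x*y^3 - x*y*z^2 + 3*x^2*z + y^2*z - 3*x*y - z
trace(a^3 b a^2 b a^2 b) = trace(a) trace(b a^3 b a^2 b a) - trace(b a^3 b a^2 b)   [square of a] = x^4*z^3 - 3*x^3*y*z^2 + 3*x^2*y^2*z - x^2*z^3 - x*y^3 + 2*x*y*z^2 - 2*x^2*z - y^2*z + 2*x*y + z
trace(a^2 b^-1 a^3 b a^2 b) = trace(a^3 b a^2 b a^2) trace(b) - trace(a^3 b a^2 b a^2 b)   [inverse elimination on b] = x^5*y*z^2 - 2*x^4*y^2*z - x^4*z^3 + x^3*y^3 + 2*x^2*y^2*z + x^2*z^3 - x^3*y - x*y^3 - x*y*z^2 + 2*x^2*z + x*y - z
trace(b a^2 b^-1 a^2 b^-1 a^3) = trace(a^2 b^-1 a^3 b a^2) trace(b) - trace(a^2 b^-1 a^3 b a^2 b)   [inverse elimination on b] = x^6*y^2*z - x^5*y^3 - 2*x^5*y*z^2 - x^4*y^2*z + x^4*z^3 + 2*x^3*y^3 + 3*x^3*y*z^2 - x^2*z^3 + x^3*y - x*y^3 - x*y*z^2 - 2*x^2*z + z

x^6*y^2*z - x^5*y^3 - 2*x^5*y*z^2 - x^4*y^2*z + x^4*z^3 + 2*x^3*y^3 + 3*x^3*y*z^2 - x^2*z^3 + x^3*y - x*y^3 - x*y*z^2 - 2*x^2*z + z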